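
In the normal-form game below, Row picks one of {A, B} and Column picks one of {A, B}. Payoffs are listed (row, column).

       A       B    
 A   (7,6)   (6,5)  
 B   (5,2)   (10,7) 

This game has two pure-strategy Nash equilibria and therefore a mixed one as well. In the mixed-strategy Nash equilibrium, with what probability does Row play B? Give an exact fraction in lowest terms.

1/6

Row's mix p on A must make Column indifferent between A and B.
Column's payoff from A: 6p + 2(1−p). From B: 5p + 7(1−p).
Set equal: 1p = 5(1−p) → p = 5/6.
Probability on B is 1 − 5/6 = 1/6.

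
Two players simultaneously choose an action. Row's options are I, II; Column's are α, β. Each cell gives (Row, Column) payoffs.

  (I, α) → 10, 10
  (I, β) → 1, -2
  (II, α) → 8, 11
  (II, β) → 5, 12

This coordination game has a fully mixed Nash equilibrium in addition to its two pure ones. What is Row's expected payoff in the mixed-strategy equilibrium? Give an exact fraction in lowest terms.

Column mixes with probability q on α, chosen so Row is indifferent: 10q + 1(1−q) = 8q + 5(1−q) gives q = 2/3.
Row's expected payoff (from either row, since indifferent) is 10·2/3 + 1·1/3 = 7.

7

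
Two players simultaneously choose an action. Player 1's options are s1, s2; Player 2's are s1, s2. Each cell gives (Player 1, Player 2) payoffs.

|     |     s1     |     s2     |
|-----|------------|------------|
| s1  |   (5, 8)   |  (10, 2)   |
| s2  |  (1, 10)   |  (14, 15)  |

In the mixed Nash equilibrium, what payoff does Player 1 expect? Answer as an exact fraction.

15/2

Player 2 mixes with probability q on s1, chosen so Player 1 is indifferent: 5q + 10(1−q) = 1q + 14(1−q) gives q = 1/2.
Player 1's expected payoff (from either row, since indifferent) is 5·1/2 + 10·1/2 = 15/2.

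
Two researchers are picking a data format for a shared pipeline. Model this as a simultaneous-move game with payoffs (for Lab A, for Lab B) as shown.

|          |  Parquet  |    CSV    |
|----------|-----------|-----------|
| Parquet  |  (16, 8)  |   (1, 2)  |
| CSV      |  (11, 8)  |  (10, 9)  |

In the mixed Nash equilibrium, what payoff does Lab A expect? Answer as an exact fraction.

Lab B mixes with probability q on Parquet, chosen so Lab A is indifferent: 16q + 1(1−q) = 11q + 10(1−q) gives q = 9/14.
Lab A's expected payoff (from either row, since indifferent) is 16·9/14 + 1·5/14 = 149/14.

149/14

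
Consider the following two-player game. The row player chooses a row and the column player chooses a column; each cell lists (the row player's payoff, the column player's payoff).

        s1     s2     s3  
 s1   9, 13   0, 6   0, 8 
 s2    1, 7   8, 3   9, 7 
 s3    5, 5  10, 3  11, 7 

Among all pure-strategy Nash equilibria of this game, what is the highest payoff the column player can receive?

Both s1 is a pure NE (the row player: 9 ≥ 5; the column player: 13 ≥ 8). The column player gets 13.
Both s3 is a pure NE (the row player: 11 ≥ 9; the column player: 7 ≥ 5). The column player gets 7.
Every other cell has a profitable deviation for at least one player. Highest of {13, 7} is 13.

13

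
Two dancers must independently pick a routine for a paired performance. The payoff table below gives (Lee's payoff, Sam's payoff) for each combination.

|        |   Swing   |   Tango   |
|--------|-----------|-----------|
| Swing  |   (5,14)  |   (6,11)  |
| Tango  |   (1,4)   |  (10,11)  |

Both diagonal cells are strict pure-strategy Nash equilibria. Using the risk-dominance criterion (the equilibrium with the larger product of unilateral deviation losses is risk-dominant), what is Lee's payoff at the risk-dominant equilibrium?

At both Swing: Lee loses 5 − 1 = 4 by deviating; Sam loses 14 − 11 = 3. Product = 4·3 = 12.
At both Tango: Lee loses 10 − 6 = 4 by deviating; Sam loses 11 − 4 = 7. Product = 4·7 = 28.
28 > 12, so both Tango is risk-dominant. Lee's payoff there is 10.

10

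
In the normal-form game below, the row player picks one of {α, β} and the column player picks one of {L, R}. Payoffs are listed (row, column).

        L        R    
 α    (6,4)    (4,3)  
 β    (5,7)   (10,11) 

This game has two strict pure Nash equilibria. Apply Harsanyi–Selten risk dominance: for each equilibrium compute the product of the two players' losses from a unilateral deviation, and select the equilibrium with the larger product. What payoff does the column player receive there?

11

At (α, L): the row player loses 6 − 5 = 1 by deviating; the column player loses 4 − 3 = 1. Product = 1·1 = 1.
At (β, R): the row player loses 10 − 4 = 6 by deviating; the column player loses 11 − 7 = 4. Product = 6·4 = 24.
24 > 1, so (β, R) is risk-dominant. The column player's payoff there is 11.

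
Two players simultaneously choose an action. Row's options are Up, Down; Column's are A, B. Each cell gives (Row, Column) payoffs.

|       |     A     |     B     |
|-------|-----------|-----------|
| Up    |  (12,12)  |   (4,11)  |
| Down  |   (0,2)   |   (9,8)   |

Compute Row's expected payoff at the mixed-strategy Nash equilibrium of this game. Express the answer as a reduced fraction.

Column mixes with probability q on A, chosen so Row is indifferent: 12q + 4(1−q) = 0q + 9(1−q) gives q = 5/17.
Row's expected payoff (from either row, since indifferent) is 12·5/17 + 4·12/17 = 108/17.

108/17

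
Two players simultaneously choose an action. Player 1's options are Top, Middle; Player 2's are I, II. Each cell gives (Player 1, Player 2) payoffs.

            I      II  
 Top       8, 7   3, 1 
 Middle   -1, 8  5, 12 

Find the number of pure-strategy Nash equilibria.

2

(Top, I): Player 1 gets 8 (best alternative -1); Player 2 gets 7 (best alternative 1). Neither deviates — NE.
(Middle, II): Player 1 gets 5 (best alternative 3); Player 2 gets 12 (best alternative 8). Neither deviates — NE.
(Middle, I) is not a NE: Player 1 would switch to Top (8 > -1).
No other cell survives both best-response checks, so there are 2 pure NE.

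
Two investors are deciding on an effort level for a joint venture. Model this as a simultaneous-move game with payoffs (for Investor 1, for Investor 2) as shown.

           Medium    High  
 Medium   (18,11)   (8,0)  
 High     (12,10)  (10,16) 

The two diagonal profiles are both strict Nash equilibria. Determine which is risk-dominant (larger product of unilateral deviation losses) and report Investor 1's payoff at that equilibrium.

At both Medium: Investor 1 loses 18 − 12 = 6 by deviating; Investor 2 loses 11 − 0 = 11. Product = 6·11 = 66.
At both High: Investor 1 loses 10 − 8 = 2 by deviating; Investor 2 loses 16 − 10 = 6. Product = 2·6 = 12.
66 > 12, so both Medium is risk-dominant. Investor 1's payoff there is 18.

18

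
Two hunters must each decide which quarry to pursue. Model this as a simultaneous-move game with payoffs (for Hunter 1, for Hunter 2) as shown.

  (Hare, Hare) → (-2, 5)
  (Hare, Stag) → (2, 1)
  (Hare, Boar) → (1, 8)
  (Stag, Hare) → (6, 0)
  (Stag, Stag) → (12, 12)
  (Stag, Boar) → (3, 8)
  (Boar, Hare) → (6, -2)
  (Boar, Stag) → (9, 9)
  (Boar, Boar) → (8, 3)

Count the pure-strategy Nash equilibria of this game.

1

Both Stag: Hunter 1 gets 12 (best alternative 9); Hunter 2 gets 12 (best alternative 8). Neither deviates — NE.
Both Hare is not a NE: Hunter 1 would switch to Stag (6 > -2).
No other cell survives both best-response checks, so there is 1 pure NE.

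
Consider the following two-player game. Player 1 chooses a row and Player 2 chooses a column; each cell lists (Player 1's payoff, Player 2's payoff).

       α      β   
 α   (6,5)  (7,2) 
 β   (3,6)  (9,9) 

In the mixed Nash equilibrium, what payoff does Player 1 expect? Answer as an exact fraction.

33/5

Player 2 mixes with probability q on α, chosen so Player 1 is indifferent: 6q + 7(1−q) = 3q + 9(1−q) gives q = 2/5.
Player 1's expected payoff (from either row, since indifferent) is 6·2/5 + 7·3/5 = 33/5.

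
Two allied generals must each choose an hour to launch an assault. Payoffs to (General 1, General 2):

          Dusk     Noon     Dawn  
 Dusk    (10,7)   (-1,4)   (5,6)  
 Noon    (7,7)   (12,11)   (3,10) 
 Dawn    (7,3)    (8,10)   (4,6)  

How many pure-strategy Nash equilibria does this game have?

Both Dusk: General 1 gets 10 (best alternative 7); General 2 gets 7 (best alternative 6). Neither deviates — NE.
Both Noon: General 1 gets 12 (best alternative 8); General 2 gets 11 (best alternative 10). Neither deviates — NE.
Both Dawn is not a NE: General 1 would switch to Dusk (5 > 4).
No other cell survives both best-response checks, so there are 2 pure NE.

2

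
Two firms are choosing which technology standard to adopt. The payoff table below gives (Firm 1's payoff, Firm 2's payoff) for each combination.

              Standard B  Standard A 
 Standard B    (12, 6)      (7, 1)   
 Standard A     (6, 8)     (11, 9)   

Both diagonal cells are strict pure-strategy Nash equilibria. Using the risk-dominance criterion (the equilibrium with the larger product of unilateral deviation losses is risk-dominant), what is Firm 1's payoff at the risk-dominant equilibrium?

At both Standard B: Firm 1 loses 12 − 6 = 6 by deviating; Firm 2 loses 6 − 1 = 5. Product = 6·5 = 30.
At both Standard A: Firm 1 loses 11 − 7 = 4 by deviating; Firm 2 loses 9 − 8 = 1. Product = 4·1 = 4.
30 > 4, so both Standard B is risk-dominant. Firm 1's payoff there is 12.

12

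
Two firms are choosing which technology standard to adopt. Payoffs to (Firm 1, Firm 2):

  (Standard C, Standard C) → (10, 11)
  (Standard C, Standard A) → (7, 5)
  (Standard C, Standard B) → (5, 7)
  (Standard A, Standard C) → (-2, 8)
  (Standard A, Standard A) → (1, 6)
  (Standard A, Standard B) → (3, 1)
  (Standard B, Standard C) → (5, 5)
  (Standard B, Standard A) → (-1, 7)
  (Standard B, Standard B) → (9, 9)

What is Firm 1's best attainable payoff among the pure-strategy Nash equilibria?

Both Standard C is a pure NE (Firm 1: 10 ≥ 5; Firm 2: 11 ≥ 7). Firm 1 gets 10.
Both Standard B is a pure NE (Firm 1: 9 ≥ 5; Firm 2: 9 ≥ 7). Firm 1 gets 9.
Every other cell has a profitable deviation for at least one player. Highest of {10, 9} is 10.

10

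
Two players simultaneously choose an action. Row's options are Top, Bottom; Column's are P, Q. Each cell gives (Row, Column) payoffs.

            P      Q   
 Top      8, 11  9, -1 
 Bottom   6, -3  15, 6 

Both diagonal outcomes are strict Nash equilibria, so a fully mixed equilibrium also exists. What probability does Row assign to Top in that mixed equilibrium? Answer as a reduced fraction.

3/7

Row's mix p on Top must make Column indifferent between P and Q.
Column's payoff from P: 11p + (-3)(1−p). From Q: (-1)p + 6(1−p).
Set equal: 12p = 9(1−p) → p = 9/21 = 3/7.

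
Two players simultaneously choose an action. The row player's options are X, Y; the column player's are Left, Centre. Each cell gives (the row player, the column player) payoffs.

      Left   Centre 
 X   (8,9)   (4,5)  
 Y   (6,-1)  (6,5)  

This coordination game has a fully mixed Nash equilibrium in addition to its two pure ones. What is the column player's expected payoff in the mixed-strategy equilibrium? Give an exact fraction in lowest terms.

The row player mixes with probability p on X, chosen so the column player is indifferent: 9p + (-1)(1−p) = 5p + 5(1−p) gives p = 3/5.
The column player's expected payoff is 9·3/5 + (-1)·2/5 = 5.

5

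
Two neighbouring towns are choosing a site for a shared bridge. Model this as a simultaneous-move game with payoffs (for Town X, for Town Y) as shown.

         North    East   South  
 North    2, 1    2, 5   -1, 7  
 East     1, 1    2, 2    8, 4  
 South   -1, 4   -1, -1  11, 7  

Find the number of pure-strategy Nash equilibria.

1

Both South: Town X gets 11 (best alternative 8); Town Y gets 7 (best alternative 4). Neither deviates — NE.
Both East is not a NE: Town Y would switch to South (4 > 2).
No other cell survives both best-response checks, so there is 1 pure NE.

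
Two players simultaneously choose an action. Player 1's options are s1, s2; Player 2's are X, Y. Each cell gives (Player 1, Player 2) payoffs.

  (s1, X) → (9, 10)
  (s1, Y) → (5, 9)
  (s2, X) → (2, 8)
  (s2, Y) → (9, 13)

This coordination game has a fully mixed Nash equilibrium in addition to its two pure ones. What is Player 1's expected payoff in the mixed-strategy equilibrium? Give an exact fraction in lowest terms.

Player 2 mixes with probability q on X, chosen so Player 1 is indifferent: 9q + 5(1−q) = 2q + 9(1−q) gives q = 4/11.
Player 1's expected payoff (from either row, since indifferent) is 9·4/11 + 5·7/11 = 71/11.

71/11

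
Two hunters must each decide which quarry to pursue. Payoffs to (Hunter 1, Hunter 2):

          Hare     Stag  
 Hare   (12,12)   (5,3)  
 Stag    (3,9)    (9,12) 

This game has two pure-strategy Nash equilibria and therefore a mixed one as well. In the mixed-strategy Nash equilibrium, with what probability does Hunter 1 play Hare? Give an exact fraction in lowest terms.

1/4

Hunter 1's mix p on Hare must make Hunter 2 indifferent between Hare and Stag.
Hunter 2's payoff from Hare: 12p + 9(1−p). From Stag: 3p + 12(1−p).
Set equal: 9p = 3(1−p) → p = 3/12 = 1/4.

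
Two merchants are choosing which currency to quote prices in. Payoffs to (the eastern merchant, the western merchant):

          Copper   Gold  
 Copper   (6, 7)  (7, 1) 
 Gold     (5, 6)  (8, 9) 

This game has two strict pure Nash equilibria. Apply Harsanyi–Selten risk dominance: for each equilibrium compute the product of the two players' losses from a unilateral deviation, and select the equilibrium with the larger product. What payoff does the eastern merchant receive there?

At both Copper: the eastern merchant loses 6 − 5 = 1 by deviating; the western merchant loses 7 − 1 = 6. Product = 1·6 = 6.
At both Gold: the eastern merchant loses 8 − 7 = 1 by deviating; the western merchant loses 9 − 6 = 3. Product = 1·3 = 3.
6 > 3, so both Copper is risk-dominant. The eastern merchant's payoff there is 6.

6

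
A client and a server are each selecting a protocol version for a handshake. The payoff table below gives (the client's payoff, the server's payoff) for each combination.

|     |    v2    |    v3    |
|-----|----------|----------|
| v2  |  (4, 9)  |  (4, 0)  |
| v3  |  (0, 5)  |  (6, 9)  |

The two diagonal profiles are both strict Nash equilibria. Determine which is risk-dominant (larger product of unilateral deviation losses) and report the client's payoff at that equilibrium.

4

At both v2: the client loses 4 − 0 = 4 by deviating; the server loses 9 − 0 = 9. Product = 4·9 = 36.
At both v3: the client loses 6 − 4 = 2 by deviating; the server loses 9 − 5 = 4. Product = 2·4 = 8.
36 > 8, so both v2 is risk-dominant. The client's payoff there is 4.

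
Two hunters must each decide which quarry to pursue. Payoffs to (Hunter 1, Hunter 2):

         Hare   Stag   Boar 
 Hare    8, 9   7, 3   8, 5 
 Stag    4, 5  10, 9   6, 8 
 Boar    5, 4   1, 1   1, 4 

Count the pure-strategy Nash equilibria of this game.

2

Both Hare: Hunter 1 gets 8 (best alternative 5); Hunter 2 gets 9 (best alternative 5). Neither deviates — NE.
Both Stag: Hunter 1 gets 10 (best alternative 7); Hunter 2 gets 9 (best alternative 8). Neither deviates — NE.
Both Boar is not a NE: Hunter 1 would switch to Hare (8 > 1).
No other cell survives both best-response checks, so there are 2 pure NE.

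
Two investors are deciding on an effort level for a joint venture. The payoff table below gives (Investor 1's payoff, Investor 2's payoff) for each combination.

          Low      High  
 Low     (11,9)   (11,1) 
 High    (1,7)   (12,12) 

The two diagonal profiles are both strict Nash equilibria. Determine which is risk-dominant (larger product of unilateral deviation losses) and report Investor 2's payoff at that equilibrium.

9

At both Low: Investor 1 loses 11 − 1 = 10 by deviating; Investor 2 loses 9 − 1 = 8. Product = 10·8 = 80.
At both High: Investor 1 loses 12 − 11 = 1 by deviating; Investor 2 loses 12 − 7 = 5. Product = 1·5 = 5.
80 > 5, so both Low is risk-dominant. Investor 2's payoff there is 9.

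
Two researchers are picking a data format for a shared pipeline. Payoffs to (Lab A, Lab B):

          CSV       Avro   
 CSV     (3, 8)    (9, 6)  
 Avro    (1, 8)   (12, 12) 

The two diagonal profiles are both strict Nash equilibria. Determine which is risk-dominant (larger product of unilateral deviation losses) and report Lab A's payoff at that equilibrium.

12

At both CSV: Lab A loses 3 − 1 = 2 by deviating; Lab B loses 8 − 6 = 2. Product = 2·2 = 4.
At both Avro: Lab A loses 12 − 9 = 3 by deviating; Lab B loses 12 − 8 = 4. Product = 3·4 = 12.
12 > 4, so both Avro is risk-dominant. Lab A's payoff there is 12.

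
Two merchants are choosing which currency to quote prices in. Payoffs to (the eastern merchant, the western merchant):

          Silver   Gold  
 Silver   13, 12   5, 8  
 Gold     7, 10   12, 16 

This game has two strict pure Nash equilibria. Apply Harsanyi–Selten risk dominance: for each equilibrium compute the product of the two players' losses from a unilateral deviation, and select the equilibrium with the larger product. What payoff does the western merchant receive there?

At both Silver: the eastern merchant loses 13 − 7 = 6 by deviating; the western merchant loses 12 − 8 = 4. Product = 6·4 = 24.
At both Gold: the eastern merchant loses 12 − 5 = 7 by deviating; the western merchant loses 16 − 10 = 6. Product = 7·6 = 42.
42 > 24, so both Gold is risk-dominant. The western merchant's payoff there is 16.

16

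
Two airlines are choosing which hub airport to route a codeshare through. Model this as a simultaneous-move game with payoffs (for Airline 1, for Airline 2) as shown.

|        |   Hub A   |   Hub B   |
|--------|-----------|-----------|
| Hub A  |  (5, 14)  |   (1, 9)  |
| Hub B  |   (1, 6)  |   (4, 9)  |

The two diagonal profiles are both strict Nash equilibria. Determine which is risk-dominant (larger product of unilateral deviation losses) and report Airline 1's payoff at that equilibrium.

5

At both Hub A: Airline 1 loses 5 − 1 = 4 by deviating; Airline 2 loses 14 − 9 = 5. Product = 4·5 = 20.
At both Hub B: Airline 1 loses 4 − 1 = 3 by deviating; Airline 2 loses 9 − 6 = 3. Product = 3·3 = 9.
20 > 9, so both Hub A is risk-dominant. Airline 1's payoff there is 5.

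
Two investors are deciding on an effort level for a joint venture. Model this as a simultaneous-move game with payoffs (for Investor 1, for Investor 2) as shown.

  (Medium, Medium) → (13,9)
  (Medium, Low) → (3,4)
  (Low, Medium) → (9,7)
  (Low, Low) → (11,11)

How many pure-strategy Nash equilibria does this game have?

Both Medium: Investor 1 gets 13 (best alternative 9); Investor 2 gets 9 (best alternative 4). Neither deviates — NE.
Both Low: Investor 1 gets 11 (best alternative 3); Investor 2 gets 11 (best alternative 7). Neither deviates — NE.
(Low, Medium) is not a NE: Investor 1 would switch to Medium (13 > 9).
No other cell survives both best-response checks, so there are 2 pure NE.

2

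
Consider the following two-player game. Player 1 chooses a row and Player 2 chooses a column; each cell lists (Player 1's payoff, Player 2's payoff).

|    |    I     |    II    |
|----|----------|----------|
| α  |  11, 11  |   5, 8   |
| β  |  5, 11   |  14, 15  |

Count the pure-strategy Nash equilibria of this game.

(α, I): Player 1 gets 11 (best alternative 5); Player 2 gets 11 (best alternative 8). Neither deviates — NE.
(β, II): Player 1 gets 14 (best alternative 5); Player 2 gets 15 (best alternative 11). Neither deviates — NE.
(α, II) is not a NE: Player 1 would switch to β (14 > 5).
No other cell survives both best-response checks, so there are 2 pure NE.

2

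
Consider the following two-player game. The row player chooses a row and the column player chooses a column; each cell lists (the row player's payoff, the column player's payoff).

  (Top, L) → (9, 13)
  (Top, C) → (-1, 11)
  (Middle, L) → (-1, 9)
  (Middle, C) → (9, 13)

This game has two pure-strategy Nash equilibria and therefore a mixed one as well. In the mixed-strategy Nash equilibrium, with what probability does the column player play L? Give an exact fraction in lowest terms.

1/2

The column player's mix q on L must make the row player indifferent between Top and Middle.
The row player's payoff from Top: 9q + (-1)(1−q). From Middle: (-1)q + 9(1−q).
Set equal: 10q = 10(1−q) → q = 10/20 = 1/2.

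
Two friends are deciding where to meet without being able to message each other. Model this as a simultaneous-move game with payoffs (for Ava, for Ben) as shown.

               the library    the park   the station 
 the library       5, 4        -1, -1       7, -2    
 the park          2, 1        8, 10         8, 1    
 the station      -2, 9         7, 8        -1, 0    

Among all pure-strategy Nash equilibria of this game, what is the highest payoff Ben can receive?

10

Both the library is a pure NE (Ava: 5 ≥ 2; Ben: 4 ≥ -1). Ben gets 4.
Both the park is a pure NE (Ava: 8 ≥ 7; Ben: 10 ≥ 1). Ben gets 10.
Every other cell has a profitable deviation for at least one player. Highest of {4, 10} is 10.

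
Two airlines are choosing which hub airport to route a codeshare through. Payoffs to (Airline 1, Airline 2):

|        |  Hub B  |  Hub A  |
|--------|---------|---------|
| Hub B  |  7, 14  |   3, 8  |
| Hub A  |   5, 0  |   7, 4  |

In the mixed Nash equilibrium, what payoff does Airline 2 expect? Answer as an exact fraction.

28/5

Airline 1 mixes with probability p on Hub B, chosen so Airline 2 is indifferent: 14p + 0(1−p) = 8p + 4(1−p) gives p = 2/5.
Airline 2's expected payoff is 14·2/5 + 0·3/5 = 28/5.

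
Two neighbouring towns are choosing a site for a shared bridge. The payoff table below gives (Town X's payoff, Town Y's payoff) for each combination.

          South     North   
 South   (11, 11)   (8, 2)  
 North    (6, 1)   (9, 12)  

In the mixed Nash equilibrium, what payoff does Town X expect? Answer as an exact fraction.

17/2

Town Y mixes with probability q on South, chosen so Town X is indifferent: 11q + 8(1−q) = 6q + 9(1−q) gives q = 1/6.
Town X's expected payoff (from either row, since indifferent) is 11·1/6 + 8·5/6 = 17/2.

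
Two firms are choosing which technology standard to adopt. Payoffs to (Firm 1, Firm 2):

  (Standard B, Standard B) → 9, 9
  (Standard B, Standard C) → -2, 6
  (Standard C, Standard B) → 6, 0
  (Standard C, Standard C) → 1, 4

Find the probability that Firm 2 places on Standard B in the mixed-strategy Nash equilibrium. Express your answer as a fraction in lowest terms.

Firm 2's mix q on Standard B must make Firm 1 indifferent between Standard B and Standard C.
Firm 1's payoff from Standard B: 9q + (-2)(1−q). From Standard C: 6q + 1(1−q).
Set equal: 3q = 3(1−q) → q = 3/6 = 1/2.

1/2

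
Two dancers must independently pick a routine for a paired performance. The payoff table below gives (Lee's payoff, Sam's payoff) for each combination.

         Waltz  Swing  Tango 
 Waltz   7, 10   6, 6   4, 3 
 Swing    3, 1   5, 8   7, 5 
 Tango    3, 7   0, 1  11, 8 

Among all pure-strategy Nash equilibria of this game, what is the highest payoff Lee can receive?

Both Waltz is a pure NE (Lee: 7 ≥ 3; Sam: 10 ≥ 6). Lee gets 7.
Both Tango is a pure NE (Lee: 11 ≥ 7; Sam: 8 ≥ 7). Lee gets 11.
Every other cell has a profitable deviation for at least one player. Highest of {7, 11} is 11.

11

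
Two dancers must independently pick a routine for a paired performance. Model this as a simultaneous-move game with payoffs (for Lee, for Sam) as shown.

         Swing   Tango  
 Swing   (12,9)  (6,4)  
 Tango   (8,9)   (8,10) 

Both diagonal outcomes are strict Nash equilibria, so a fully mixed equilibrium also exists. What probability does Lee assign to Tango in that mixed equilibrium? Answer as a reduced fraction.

5/6

Lee's mix p on Swing must make Sam indifferent between Swing and Tango.
Sam's payoff from Swing: 9p + 9(1−p). From Tango: 4p + 10(1−p).
Set equal: 5p = 1(1−p) → p = 1/6.
Probability on Tango is 1 − 1/6 = 5/6.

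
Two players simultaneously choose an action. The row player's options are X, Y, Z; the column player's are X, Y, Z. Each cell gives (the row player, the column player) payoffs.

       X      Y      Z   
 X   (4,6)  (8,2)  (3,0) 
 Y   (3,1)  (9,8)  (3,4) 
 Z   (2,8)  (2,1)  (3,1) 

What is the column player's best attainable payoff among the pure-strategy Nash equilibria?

Both X is a pure NE (the row player: 4 ≥ 3; the column player: 6 ≥ 2). The column player gets 6.
Both Y is a pure NE (the row player: 9 ≥ 8; the column player: 8 ≥ 4). The column player gets 8.
Every other cell has a profitable deviation for at least one player. Highest of {6, 8} is 8.

8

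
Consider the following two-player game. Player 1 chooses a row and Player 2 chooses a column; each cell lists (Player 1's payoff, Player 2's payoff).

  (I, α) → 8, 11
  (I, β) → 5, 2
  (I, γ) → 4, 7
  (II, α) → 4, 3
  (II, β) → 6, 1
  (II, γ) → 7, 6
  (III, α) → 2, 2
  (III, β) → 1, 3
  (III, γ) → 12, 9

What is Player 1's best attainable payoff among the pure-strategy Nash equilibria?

(I, α) is a pure NE (Player 1: 8 ≥ 4; Player 2: 11 ≥ 7). Player 1 gets 8.
(III, γ) is a pure NE (Player 1: 12 ≥ 7; Player 2: 9 ≥ 3). Player 1 gets 12.
Every other cell has a profitable deviation for at least one player. Highest of {8, 12} is 12.

12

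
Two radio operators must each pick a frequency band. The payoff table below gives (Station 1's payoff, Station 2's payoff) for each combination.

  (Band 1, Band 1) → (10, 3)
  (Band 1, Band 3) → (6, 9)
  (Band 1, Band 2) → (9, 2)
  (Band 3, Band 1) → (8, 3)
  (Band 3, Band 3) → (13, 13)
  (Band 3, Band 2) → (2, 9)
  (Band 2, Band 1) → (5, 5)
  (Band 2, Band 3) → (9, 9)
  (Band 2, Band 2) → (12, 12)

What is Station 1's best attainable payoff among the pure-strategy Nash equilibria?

13

Both Band 3 is a pure NE (Station 1: 13 ≥ 9; Station 2: 13 ≥ 9). Station 1 gets 13.
Both Band 2 is a pure NE (Station 1: 12 ≥ 9; Station 2: 12 ≥ 9). Station 1 gets 12.
Every other cell has a profitable deviation for at least one player. Highest of {13, 12} is 13.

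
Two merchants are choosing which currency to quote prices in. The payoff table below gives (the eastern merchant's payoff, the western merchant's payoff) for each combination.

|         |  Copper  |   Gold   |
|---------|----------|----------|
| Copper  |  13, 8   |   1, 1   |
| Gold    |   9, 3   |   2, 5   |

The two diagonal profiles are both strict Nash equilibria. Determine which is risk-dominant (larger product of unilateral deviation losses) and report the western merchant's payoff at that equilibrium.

8

At both Copper: the eastern merchant loses 13 − 9 = 4 by deviating; the western merchant loses 8 − 1 = 7. Product = 4·7 = 28.
At both Gold: the eastern merchant loses 2 − 1 = 1 by deviating; the western merchant loses 5 − 3 = 2. Product = 1·2 = 2.
28 > 2, so both Copper is risk-dominant. The western merchant's payoff there is 8.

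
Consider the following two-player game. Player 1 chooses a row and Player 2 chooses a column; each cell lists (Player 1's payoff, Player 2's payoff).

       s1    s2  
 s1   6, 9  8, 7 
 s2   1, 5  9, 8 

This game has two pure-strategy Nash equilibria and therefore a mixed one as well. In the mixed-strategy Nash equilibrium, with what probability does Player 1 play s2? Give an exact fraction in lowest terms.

Player 1's mix p on s1 must make Player 2 indifferent between s1 and s2.
Player 2's payoff from s1: 9p + 5(1−p). From s2: 7p + 8(1−p).
Set equal: 2p = 3(1−p) → p = 3/5.
Probability on s2 is 1 − 3/5 = 2/5.

2/5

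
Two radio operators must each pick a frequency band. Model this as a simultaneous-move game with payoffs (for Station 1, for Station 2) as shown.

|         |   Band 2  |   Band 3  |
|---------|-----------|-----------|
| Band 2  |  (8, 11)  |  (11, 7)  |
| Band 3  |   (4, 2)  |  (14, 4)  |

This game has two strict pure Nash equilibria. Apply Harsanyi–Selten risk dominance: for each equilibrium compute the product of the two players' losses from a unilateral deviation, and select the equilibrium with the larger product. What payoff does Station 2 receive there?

11

At both Band 2: Station 1 loses 8 − 4 = 4 by deviating; Station 2 loses 11 − 7 = 4. Product = 4·4 = 16.
At both Band 3: Station 1 loses 14 − 11 = 3 by deviating; Station 2 loses 4 − 2 = 2. Product = 3·2 = 6.
16 > 6, so both Band 2 is risk-dominant. Station 2's payoff there is 11.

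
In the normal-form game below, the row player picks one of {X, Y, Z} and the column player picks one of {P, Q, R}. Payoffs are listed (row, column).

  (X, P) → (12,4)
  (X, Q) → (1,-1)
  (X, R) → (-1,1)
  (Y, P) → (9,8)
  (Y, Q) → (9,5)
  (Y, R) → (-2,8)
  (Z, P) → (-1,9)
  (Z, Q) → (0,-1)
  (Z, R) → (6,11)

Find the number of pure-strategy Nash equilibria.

2

(X, P): the row player gets 12 (best alternative 9); the column player gets 4 (best alternative 1). Neither deviates — NE.
(Z, R): the row player gets 6 (best alternative -1); the column player gets 11 (best alternative 9). Neither deviates — NE.
(Y, Q) is not a NE: the column player would switch to P (8 > 5).
No other cell survives both best-response checks, so there are 2 pure NE.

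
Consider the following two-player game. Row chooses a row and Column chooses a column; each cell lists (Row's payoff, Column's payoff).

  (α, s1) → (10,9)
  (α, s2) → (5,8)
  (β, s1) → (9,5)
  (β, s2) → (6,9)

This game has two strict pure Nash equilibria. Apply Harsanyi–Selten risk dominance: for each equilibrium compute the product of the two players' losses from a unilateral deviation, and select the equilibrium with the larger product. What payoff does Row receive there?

6

At (α, s1): Row loses 10 − 9 = 1 by deviating; Column loses 9 − 8 = 1. Product = 1·1 = 1.
At (β, s2): Row loses 6 − 5 = 1 by deviating; Column loses 9 − 5 = 4. Product = 1·4 = 4.
4 > 1, so (β, s2) is risk-dominant. Row's payoff there is 6.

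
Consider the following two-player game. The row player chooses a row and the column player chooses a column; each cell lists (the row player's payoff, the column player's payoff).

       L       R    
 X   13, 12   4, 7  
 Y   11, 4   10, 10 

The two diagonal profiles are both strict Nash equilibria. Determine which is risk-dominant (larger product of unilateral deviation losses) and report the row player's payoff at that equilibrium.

10

At (X, L): the row player loses 13 − 11 = 2 by deviating; the column player loses 12 − 7 = 5. Product = 2·5 = 10.
At (Y, R): the row player loses 10 − 4 = 6 by deviating; the column player loses 10 − 4 = 6. Product = 6·6 = 36.
36 > 10, so (Y, R) is risk-dominant. The row player's payoff there is 10.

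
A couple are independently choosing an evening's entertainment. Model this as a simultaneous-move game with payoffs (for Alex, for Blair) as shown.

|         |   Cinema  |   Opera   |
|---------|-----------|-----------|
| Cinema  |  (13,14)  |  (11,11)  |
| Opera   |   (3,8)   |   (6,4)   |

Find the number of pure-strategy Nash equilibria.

Both Cinema: Alex gets 13 (best alternative 3); Blair gets 14 (best alternative 11). Neither deviates — NE.
Both Opera is not a NE: Alex would switch to Cinema (11 > 6).
No other cell survives both best-response checks, so there is 1 pure NE.

1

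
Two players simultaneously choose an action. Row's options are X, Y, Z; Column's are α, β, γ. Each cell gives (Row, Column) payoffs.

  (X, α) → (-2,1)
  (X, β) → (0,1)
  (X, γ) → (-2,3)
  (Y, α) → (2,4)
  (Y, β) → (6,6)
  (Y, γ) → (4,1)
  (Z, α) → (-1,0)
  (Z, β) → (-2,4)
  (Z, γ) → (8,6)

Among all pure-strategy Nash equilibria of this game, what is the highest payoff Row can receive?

(Y, β) is a pure NE (Row: 6 ≥ 0; Column: 6 ≥ 4). Row gets 6.
(Z, γ) is a pure NE (Row: 8 ≥ 4; Column: 6 ≥ 4). Row gets 8.
Every other cell has a profitable deviation for at least one player. Highest of {6, 8} is 8.

8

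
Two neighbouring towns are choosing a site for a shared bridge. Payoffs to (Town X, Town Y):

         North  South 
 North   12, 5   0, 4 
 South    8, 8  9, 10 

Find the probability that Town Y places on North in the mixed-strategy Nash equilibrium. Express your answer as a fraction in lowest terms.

9/13

Town Y's mix q on North must make Town X indifferent between North and South.
Town X's payoff from North: 12q + 0(1−q). From South: 8q + 9(1−q).
Set equal: 4q = 9(1−q) → q = 9/13.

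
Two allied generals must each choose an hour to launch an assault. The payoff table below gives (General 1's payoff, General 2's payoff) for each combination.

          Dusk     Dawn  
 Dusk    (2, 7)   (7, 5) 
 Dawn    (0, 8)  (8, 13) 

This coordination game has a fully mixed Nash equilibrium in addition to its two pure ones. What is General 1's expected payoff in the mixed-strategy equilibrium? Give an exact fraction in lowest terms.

16/3

General 2 mixes with probability q on Dusk, chosen so General 1 is indifferent: 2q + 7(1−q) = 0q + 8(1−q) gives q = 1/3.
General 1's expected payoff (from either row, since indifferent) is 2·1/3 + 7·2/3 = 16/3.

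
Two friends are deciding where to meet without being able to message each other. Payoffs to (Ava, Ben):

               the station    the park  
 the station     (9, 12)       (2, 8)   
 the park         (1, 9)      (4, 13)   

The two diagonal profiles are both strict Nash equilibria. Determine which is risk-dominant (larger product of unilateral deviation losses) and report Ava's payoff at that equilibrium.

9

At both the station: Ava loses 9 − 1 = 8 by deviating; Ben loses 12 − 8 = 4. Product = 8·4 = 32.
At both the park: Ava loses 4 − 2 = 2 by deviating; Ben loses 13 − 9 = 4. Product = 2·4 = 8.
32 > 8, so both the station is risk-dominant. Ava's payoff there is 9.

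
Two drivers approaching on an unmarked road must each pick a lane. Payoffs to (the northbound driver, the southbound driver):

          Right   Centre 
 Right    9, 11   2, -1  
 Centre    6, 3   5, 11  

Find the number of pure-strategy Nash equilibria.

2

Both Right: the northbound driver gets 9 (best alternative 6); the southbound driver gets 11 (best alternative -1). Neither deviates — NE.
Both Centre: the northbound driver gets 5 (best alternative 2); the southbound driver gets 11 (best alternative 3). Neither deviates — NE.
(Centre, Right) is not a NE: the northbound driver would switch to Right (9 > 6).
No other cell survives both best-response checks, so there are 2 pure NE.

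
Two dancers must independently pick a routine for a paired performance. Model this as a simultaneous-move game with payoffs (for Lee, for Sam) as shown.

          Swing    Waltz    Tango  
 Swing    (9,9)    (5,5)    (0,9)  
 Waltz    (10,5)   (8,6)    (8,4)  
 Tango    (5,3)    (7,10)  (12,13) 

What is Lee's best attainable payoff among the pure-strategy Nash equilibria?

Both Waltz is a pure NE (Lee: 8 ≥ 7; Sam: 6 ≥ 5). Lee gets 8.
Both Tango is a pure NE (Lee: 12 ≥ 8; Sam: 13 ≥ 10). Lee gets 12.
Every other cell has a profitable deviation for at least one player. Highest of {8, 12} is 12.

12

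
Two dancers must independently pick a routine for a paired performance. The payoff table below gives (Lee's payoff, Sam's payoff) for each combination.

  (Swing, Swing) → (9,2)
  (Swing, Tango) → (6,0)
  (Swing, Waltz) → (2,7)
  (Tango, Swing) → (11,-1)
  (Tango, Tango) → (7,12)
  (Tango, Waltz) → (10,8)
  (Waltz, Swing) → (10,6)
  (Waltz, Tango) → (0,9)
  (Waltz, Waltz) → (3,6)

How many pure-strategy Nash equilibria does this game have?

1

Both Tango: Lee gets 7 (best alternative 6); Sam gets 12 (best alternative 8). Neither deviates — NE.
Both Swing is not a NE: Lee would switch to Tango (11 > 9).
No other cell survives both best-response checks, so there is 1 pure NE.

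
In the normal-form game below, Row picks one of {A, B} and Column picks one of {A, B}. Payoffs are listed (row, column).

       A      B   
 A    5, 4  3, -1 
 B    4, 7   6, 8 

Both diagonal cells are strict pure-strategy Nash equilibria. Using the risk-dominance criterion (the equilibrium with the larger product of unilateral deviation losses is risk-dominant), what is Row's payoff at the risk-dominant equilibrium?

At both A: Row loses 5 − 4 = 1 by deviating; Column loses 4 − (-1) = 5. Product = 1·5 = 5.
At both B: Row loses 6 − 3 = 3 by deviating; Column loses 8 − 7 = 1. Product = 3·1 = 3.
5 > 3, so both A is risk-dominant. Row's payoff there is 5.

5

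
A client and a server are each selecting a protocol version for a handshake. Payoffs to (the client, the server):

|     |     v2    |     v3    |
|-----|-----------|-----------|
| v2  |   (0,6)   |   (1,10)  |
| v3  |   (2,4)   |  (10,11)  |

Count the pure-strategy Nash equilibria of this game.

1

Both v3: the client gets 10 (best alternative 1); the server gets 11 (best alternative 4). Neither deviates — NE.
Both v2 is not a NE: the client would switch to v3 (2 > 0).
No other cell survives both best-response checks, so there is 1 pure NE.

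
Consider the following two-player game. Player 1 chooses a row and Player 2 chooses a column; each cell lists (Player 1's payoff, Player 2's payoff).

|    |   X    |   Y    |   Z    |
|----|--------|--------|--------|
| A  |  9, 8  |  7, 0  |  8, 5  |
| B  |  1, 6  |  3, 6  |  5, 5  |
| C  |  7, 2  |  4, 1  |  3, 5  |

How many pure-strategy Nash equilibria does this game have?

1

(A, X): Player 1 gets 9 (best alternative 7); Player 2 gets 8 (best alternative 5). Neither deviates — NE.
(B, Y) is not a NE: Player 1 would switch to A (7 > 3).
No other cell survives both best-response checks, so there is 1 pure NE.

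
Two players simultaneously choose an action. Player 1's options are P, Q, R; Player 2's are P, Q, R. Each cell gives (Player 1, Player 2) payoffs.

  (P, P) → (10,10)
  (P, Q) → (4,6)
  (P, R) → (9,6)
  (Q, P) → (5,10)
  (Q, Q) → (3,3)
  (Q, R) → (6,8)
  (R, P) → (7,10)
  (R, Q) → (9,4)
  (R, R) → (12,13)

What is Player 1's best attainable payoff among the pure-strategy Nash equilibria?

Both P is a pure NE (Player 1: 10 ≥ 7; Player 2: 10 ≥ 6). Player 1 gets 10.
Both R is a pure NE (Player 1: 12 ≥ 9; Player 2: 13 ≥ 10). Player 1 gets 12.
Every other cell has a profitable deviation for at least one player. Highest of {10, 12} is 12.

12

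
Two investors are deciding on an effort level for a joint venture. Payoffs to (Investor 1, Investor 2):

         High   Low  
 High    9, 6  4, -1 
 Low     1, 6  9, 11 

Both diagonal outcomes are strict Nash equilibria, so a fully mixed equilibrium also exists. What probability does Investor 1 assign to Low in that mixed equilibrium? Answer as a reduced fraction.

7/12

Investor 1's mix p on High must make Investor 2 indifferent between High and Low.
Investor 2's payoff from High: 6p + 6(1−p). From Low: (-1)p + 11(1−p).
Set equal: 7p = 5(1−p) → p = 5/12.
Probability on Low is 1 − 5/12 = 7/12.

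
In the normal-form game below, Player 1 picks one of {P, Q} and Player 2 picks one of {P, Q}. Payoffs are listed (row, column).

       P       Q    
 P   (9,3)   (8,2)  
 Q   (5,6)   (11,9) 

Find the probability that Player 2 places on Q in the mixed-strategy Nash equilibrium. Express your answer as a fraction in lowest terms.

4/7

Player 2's mix q on P must make Player 1 indifferent between P and Q.
Player 1's payoff from P: 9q + 8(1−q). From Q: 5q + 11(1−q).
Set equal: 4q = 3(1−q) → q = 3/7.
Probability on Q is 1 − 3/7 = 4/7.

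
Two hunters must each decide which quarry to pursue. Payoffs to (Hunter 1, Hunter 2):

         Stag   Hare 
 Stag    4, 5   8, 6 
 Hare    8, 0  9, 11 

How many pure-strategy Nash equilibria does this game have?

1

Both Hare: Hunter 1 gets 9 (best alternative 8); Hunter 2 gets 11 (best alternative 0). Neither deviates — NE.
Both Stag is not a NE: Hunter 1 would switch to Hare (8 > 4).
No other cell survives both best-response checks, so there is 1 pure NE.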